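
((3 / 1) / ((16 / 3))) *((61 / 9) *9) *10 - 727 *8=-43783 / 8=-5472.88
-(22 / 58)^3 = -1331 / 24389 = -0.05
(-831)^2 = 690561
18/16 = 9/8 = 1.12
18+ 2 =20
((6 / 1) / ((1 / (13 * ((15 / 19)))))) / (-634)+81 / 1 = 487278 / 6023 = 80.90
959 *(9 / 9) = 959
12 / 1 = 12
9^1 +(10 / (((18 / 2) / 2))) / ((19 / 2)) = 1579 / 171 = 9.23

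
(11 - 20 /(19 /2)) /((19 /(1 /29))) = 0.02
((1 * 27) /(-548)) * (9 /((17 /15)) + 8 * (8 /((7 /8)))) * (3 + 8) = -2865753 /65212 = -43.95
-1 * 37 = -37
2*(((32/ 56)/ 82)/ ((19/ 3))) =0.00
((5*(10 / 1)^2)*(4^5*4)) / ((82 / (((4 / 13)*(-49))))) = -200704000 / 533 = -376555.35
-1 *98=-98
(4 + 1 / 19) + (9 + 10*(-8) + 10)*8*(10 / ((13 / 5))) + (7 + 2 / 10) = -2304103 / 1235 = -1865.67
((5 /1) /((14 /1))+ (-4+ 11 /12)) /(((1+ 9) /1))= -229 /840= -0.27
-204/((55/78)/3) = -47736/55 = -867.93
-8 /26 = -4 /13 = -0.31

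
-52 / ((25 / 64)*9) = -3328 / 225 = -14.79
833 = 833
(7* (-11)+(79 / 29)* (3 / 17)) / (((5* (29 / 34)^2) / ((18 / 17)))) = -2716128 / 121945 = -22.27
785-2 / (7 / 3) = 5489 / 7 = 784.14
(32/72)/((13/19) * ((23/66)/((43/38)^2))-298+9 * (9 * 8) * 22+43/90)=0.00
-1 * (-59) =59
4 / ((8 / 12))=6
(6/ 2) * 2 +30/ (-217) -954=-205746/ 217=-948.14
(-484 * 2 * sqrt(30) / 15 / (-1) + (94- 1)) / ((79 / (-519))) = -167464 * sqrt(30) / 395- 48267 / 79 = -2933.10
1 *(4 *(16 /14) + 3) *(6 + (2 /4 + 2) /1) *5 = 4505 /14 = 321.79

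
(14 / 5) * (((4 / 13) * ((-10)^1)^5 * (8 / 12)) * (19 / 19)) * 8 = -17920000 / 39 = -459487.18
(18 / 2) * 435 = 3915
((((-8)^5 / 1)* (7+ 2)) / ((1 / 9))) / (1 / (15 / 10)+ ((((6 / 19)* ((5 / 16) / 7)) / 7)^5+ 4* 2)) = -306254.77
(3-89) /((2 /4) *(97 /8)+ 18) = -1376 /385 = -3.57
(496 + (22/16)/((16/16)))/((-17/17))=-3979/8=-497.38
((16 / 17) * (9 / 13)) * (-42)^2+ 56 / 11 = 2806552 / 2431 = 1154.48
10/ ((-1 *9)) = -10/ 9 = -1.11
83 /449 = 0.18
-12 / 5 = -2.40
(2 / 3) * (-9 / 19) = -6 / 19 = -0.32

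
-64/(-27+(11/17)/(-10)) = 10880/4601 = 2.36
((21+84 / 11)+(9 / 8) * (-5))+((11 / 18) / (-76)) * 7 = 86357 / 3762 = 22.96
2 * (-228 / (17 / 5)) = -2280 / 17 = -134.12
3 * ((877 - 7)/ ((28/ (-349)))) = -455445/ 14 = -32531.79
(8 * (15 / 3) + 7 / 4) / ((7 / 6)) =501 / 14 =35.79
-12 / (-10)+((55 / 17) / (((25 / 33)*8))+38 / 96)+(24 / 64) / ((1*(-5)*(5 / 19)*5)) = 211411 / 102000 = 2.07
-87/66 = -29/22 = -1.32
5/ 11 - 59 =-644/ 11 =-58.55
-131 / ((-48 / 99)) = 4323 / 16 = 270.19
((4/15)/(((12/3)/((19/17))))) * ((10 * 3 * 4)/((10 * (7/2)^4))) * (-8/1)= -9728/204085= -0.05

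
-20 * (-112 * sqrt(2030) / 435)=448 * sqrt(2030) / 87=232.01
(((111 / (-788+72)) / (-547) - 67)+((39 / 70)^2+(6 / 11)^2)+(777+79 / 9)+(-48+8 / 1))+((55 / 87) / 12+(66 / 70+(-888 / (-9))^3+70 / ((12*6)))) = 21846048885518136397 / 22727599829550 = 961212.32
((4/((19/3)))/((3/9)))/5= 36/95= 0.38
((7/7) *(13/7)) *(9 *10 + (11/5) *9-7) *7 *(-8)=-53456/5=-10691.20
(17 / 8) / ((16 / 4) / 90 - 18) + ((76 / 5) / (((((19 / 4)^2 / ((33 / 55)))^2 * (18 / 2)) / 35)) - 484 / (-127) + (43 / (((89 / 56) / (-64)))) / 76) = -238662081524369 / 12528407963200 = -19.05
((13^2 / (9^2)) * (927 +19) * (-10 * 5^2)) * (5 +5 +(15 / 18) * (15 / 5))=-499606250 / 81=-6167978.40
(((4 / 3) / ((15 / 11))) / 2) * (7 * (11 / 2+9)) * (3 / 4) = 37.22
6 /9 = 2 /3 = 0.67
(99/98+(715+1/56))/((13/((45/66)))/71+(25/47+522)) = 14049587565/10258160584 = 1.37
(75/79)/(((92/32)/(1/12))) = 0.03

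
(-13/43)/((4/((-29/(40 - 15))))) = 377/4300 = 0.09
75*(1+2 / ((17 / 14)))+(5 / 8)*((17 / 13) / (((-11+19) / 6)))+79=1967023 / 7072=278.14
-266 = -266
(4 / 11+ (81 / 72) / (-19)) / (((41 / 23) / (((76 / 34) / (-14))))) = -11707 / 429352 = -0.03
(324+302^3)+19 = 27543951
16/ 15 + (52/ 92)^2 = 10999/ 7935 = 1.39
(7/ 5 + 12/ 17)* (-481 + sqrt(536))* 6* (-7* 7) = 25313106/ 85 - 105252* sqrt(134)/ 85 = 283467.36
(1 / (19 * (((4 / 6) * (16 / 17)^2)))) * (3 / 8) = 2601 / 77824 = 0.03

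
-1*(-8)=8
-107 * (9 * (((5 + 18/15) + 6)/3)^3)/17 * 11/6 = -267156637/38250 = -6984.49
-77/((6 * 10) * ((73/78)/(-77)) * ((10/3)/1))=31.68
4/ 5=0.80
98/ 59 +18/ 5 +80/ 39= 84128/ 11505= 7.31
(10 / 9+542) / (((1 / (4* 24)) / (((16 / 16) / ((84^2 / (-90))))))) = -97760 / 147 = -665.03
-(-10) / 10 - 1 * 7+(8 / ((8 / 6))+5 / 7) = 5 / 7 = 0.71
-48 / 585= -16 / 195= -0.08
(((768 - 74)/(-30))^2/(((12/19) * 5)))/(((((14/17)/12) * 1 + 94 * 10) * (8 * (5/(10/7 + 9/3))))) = 1205655317/60408810000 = 0.02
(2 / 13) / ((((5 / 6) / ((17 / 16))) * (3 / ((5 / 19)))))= 17 / 988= 0.02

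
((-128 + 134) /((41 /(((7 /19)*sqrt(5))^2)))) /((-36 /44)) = -5390 /44403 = -0.12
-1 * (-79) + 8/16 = 159/2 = 79.50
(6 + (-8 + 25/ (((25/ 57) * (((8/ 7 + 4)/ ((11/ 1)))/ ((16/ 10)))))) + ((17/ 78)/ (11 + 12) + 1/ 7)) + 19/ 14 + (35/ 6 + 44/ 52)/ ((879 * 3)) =4602542591/ 23653890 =194.58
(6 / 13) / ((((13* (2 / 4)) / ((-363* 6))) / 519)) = -13564584 / 169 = -80263.81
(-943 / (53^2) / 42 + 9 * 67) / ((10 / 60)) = 71139791 / 19663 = 3617.95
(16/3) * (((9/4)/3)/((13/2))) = 8/13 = 0.62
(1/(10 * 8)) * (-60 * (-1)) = 3/4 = 0.75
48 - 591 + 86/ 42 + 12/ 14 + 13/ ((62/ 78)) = -523.74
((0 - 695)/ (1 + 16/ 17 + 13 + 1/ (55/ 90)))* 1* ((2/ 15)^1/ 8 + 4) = -168.40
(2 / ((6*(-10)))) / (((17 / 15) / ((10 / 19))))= -5 / 323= -0.02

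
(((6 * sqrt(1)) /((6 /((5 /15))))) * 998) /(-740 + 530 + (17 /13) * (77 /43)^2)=-23988926 /14840931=-1.62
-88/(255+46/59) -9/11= -192931/166001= -1.16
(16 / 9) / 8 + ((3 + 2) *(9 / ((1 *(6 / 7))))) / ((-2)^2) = 961 / 72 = 13.35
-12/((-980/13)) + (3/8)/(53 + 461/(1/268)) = 38564247/242257960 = 0.16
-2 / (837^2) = -2 / 700569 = -0.00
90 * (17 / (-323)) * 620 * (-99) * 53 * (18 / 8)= 658760850 / 19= 34671623.68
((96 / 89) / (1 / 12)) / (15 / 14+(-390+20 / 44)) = -177408 / 5324425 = -0.03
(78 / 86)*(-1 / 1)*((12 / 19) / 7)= -468 / 5719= -0.08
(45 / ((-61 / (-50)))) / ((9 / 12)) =3000 / 61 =49.18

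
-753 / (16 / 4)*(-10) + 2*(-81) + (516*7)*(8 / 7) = 5848.50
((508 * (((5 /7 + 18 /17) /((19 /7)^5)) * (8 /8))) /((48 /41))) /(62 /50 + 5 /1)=65948086925 /78799374576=0.84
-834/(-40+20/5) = 139/6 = 23.17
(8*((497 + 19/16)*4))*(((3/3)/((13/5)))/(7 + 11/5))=199275/299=666.47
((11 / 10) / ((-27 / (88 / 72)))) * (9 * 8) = -484 / 135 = -3.59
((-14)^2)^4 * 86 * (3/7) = 54393368064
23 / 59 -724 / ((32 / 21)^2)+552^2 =4597545665 / 15104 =304392.59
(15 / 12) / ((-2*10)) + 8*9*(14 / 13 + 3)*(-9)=-2641.91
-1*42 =-42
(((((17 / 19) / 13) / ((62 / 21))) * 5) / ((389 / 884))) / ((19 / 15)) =910350 / 4353299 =0.21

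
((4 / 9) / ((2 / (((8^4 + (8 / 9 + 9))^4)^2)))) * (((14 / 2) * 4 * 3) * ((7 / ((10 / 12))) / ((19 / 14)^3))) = 5066719981448526182238748000000.00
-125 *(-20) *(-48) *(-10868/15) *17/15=295609600/3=98536533.33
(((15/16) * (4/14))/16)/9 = 5/2688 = 0.00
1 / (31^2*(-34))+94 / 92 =1.02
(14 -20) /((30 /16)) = -3.20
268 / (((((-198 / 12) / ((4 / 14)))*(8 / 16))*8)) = -1.16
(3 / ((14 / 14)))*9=27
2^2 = 4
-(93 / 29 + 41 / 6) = -1747 / 174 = -10.04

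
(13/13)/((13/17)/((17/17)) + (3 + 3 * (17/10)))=0.11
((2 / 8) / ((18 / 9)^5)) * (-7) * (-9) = 63 / 128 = 0.49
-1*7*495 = -3465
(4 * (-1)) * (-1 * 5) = 20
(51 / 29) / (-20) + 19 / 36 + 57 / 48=33979 / 20880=1.63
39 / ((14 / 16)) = 312 / 7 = 44.57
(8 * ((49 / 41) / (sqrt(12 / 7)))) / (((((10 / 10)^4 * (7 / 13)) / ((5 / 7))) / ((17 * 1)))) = 4420 * sqrt(21) / 123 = 164.67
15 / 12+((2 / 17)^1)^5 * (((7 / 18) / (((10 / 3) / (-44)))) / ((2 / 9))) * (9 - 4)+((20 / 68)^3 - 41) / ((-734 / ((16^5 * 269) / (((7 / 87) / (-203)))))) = -82805334588007053221 / 2084350076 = -39727172292.92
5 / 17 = 0.29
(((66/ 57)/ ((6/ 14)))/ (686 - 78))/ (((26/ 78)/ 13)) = 1001/ 5776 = 0.17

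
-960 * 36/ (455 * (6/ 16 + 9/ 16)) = -36864/ 455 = -81.02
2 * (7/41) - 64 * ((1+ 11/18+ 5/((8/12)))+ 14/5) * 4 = -5625226/1845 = -3048.90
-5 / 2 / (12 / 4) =-5 / 6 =-0.83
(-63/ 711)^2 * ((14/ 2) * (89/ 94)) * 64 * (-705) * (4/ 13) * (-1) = 58611840/ 81133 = 722.42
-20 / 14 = -10 / 7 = -1.43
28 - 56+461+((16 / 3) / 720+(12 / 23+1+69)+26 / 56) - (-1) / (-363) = 5301850889 / 10519740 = 503.99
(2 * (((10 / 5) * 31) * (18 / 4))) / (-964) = -279 / 482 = -0.58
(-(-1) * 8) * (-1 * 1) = -8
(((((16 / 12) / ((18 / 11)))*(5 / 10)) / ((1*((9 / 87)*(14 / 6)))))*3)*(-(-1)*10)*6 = 6380 / 21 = 303.81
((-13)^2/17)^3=982.46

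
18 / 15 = 6 / 5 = 1.20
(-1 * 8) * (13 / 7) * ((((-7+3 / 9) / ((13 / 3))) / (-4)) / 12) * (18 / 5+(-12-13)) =214 / 21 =10.19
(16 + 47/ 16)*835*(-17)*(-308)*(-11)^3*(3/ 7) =-188916556455/ 4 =-47229139113.75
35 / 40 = 7 / 8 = 0.88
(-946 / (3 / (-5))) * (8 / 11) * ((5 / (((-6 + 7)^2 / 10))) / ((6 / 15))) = 143333.33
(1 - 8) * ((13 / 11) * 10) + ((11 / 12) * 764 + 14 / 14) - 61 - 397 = 5300 / 33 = 160.61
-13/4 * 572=-1859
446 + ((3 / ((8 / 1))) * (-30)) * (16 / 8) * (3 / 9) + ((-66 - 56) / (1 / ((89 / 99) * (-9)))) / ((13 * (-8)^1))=245393 / 572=429.01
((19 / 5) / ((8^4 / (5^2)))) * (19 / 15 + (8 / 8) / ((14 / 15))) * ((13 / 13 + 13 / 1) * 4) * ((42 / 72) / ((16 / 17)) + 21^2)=791015239 / 589824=1341.10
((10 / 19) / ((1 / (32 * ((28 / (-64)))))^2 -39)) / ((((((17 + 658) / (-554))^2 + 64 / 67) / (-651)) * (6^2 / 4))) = 0.40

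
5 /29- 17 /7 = -458 /203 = -2.26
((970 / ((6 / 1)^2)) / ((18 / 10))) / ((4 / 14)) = 16975 / 324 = 52.39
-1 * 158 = -158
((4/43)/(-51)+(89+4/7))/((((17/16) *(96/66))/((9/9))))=15124813/260967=57.96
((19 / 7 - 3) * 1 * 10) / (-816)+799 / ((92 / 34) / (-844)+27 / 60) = 1788.30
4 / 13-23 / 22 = -211 / 286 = -0.74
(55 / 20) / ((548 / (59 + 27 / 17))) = 5665 / 18632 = 0.30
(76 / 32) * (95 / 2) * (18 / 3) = 5415 / 8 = 676.88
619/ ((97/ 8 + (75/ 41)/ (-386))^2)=2480578381504/ 588689442121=4.21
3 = 3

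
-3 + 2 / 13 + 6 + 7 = 132 / 13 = 10.15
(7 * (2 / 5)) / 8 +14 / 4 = 77 / 20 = 3.85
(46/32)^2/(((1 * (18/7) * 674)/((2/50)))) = 0.00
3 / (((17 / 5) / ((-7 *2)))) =-12.35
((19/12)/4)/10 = 19/480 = 0.04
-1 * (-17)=17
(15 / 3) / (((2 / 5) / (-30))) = -375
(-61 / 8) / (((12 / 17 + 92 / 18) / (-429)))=4003857 / 7120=562.34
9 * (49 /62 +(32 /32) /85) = 38043 /5270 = 7.22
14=14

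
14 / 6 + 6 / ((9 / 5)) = 17 / 3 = 5.67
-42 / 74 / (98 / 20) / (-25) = 6 / 1295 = 0.00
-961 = -961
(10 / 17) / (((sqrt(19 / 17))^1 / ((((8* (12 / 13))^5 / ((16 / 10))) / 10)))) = 5096079360* sqrt(323) / 119927639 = 763.69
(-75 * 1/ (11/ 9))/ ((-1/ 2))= 1350/ 11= 122.73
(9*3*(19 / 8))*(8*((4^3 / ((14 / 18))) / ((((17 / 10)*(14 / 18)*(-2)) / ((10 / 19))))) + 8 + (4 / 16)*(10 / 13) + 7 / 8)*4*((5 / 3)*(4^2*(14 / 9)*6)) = -12043772340 / 1547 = -7785243.92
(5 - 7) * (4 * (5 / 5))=-8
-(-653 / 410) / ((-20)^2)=653 / 164000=0.00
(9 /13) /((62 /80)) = 360 /403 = 0.89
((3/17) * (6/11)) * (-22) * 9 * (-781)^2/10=-98813682/85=-1162513.91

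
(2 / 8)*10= 5 / 2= 2.50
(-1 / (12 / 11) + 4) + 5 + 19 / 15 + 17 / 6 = 731 / 60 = 12.18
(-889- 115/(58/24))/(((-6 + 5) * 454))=27161/13166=2.06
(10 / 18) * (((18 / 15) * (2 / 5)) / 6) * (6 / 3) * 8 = 32 / 45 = 0.71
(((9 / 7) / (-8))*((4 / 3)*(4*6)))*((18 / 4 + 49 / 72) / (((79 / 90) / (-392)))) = 939960 / 79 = 11898.23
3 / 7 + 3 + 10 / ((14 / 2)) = 34 / 7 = 4.86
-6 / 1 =-6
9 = 9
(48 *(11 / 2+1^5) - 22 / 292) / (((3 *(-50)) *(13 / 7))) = -318787 / 284700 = -1.12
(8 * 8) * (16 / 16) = 64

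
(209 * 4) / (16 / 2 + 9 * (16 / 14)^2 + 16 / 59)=604219 / 14474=41.75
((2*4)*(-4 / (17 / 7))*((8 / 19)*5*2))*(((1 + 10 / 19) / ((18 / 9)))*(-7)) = 1818880 / 6137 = 296.38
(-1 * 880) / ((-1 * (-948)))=-220 / 237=-0.93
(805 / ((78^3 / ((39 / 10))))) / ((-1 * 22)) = -161 / 535392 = -0.00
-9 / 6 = -3 / 2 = -1.50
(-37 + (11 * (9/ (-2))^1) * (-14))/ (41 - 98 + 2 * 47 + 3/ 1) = 82/ 5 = 16.40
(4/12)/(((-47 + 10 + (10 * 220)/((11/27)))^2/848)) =0.00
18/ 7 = 2.57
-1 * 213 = -213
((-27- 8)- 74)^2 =11881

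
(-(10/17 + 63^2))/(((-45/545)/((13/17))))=95623411/2601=36764.09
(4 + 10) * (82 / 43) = 1148 / 43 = 26.70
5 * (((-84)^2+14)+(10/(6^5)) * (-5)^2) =137441425/3888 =35350.16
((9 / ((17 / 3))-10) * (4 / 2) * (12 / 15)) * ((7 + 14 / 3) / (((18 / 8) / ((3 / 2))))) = -16016 / 153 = -104.68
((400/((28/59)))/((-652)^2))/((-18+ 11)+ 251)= 1475/181519408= 0.00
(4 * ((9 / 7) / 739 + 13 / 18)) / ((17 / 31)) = 4179482 / 791469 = 5.28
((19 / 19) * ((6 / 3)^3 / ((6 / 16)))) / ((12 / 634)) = 10144 / 9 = 1127.11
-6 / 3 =-2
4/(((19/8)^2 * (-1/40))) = -10240/361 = -28.37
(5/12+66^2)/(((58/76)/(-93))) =-30791153/58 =-530881.95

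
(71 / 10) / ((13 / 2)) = 71 / 65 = 1.09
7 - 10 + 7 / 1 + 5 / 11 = 49 / 11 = 4.45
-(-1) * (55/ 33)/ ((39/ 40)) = 200/ 117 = 1.71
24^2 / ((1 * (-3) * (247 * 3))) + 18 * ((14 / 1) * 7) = 435644 / 247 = 1763.74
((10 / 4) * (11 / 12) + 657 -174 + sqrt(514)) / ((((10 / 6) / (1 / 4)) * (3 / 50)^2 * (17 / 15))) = 625 * sqrt(514) / 17 + 7279375 / 408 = 18675.12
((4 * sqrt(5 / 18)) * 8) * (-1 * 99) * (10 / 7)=-5280 * sqrt(10) / 7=-2385.26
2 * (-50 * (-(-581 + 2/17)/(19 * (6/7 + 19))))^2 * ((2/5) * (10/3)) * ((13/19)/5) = 248469812500000/114897214713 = 2162.54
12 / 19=0.63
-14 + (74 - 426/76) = 2067/38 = 54.39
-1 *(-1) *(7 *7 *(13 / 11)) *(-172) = -109564 / 11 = -9960.36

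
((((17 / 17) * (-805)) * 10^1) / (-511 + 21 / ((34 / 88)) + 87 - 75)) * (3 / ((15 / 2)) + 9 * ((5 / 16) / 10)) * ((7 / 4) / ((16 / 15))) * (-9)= -1409623425 / 7740416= -182.11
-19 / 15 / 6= -19 / 90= -0.21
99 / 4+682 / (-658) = 31207 / 1316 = 23.71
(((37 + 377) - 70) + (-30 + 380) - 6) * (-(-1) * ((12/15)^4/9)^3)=11542724608/177978515625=0.06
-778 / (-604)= 1.29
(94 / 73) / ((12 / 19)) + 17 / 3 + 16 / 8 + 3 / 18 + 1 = 10.87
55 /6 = 9.17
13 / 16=0.81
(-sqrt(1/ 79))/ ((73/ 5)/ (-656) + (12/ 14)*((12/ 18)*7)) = -3280*sqrt(79)/ 1030713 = -0.03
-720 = -720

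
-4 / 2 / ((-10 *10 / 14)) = 7 / 25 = 0.28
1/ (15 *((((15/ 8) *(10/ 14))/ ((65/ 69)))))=728/ 15525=0.05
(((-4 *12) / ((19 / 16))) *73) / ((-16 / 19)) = 3504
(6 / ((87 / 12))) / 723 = 8 / 6989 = 0.00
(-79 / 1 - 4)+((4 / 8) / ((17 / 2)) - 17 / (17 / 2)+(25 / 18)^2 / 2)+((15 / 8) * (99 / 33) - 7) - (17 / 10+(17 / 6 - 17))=-2007253 / 27540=-72.89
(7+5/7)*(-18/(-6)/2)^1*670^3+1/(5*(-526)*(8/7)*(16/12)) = 2050289340479853/589120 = 3480257571.43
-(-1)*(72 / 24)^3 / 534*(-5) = -45 / 178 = -0.25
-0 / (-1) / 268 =0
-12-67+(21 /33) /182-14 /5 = -116969 /1430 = -81.80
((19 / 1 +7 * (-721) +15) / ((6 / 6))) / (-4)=5013 / 4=1253.25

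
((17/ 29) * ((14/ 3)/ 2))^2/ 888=14161/ 6721272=0.00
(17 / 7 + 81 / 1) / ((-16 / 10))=-365 / 7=-52.14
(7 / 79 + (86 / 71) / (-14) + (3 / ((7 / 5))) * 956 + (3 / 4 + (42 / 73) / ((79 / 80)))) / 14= 297490579 / 2031736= 146.42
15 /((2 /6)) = 45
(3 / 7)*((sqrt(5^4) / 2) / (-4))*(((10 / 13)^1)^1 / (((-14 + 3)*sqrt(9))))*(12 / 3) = 125 / 1001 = 0.12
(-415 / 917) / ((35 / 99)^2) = -813483 / 224665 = -3.62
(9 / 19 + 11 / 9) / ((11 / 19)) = 290 / 99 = 2.93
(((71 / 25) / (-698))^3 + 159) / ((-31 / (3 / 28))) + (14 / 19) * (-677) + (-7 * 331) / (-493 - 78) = -799524990839845828893 / 1614113368353500000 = -495.33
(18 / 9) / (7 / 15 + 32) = 30 / 487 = 0.06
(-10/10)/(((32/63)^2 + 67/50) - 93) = 198450/18138727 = 0.01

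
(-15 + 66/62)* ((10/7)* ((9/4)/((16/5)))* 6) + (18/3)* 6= -10413/217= -47.99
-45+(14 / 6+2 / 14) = -893 / 21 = -42.52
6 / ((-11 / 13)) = -78 / 11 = -7.09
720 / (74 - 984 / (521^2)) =19543752 / 2008565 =9.73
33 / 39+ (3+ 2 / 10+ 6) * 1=653 / 65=10.05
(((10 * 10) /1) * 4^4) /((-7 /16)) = -409600 /7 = -58514.29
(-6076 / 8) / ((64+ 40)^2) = -1519 / 21632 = -0.07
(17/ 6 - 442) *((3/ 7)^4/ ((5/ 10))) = -71145/ 2401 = -29.63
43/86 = 1/2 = 0.50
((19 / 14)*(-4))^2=1444 / 49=29.47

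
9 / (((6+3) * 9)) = 1 / 9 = 0.11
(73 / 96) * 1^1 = 73 / 96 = 0.76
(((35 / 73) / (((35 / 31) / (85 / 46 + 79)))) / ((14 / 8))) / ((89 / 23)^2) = 5303294 / 4047631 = 1.31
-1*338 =-338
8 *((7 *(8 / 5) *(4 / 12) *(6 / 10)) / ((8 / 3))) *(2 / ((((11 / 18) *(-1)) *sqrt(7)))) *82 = -70848 *sqrt(7) / 275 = -681.62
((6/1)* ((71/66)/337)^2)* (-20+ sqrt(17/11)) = -50410/41225547+ 5041* sqrt(187)/906962034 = -0.00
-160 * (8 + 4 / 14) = -9280 / 7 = -1325.71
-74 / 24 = -37 / 12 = -3.08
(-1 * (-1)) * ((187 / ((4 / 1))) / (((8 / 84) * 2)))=3927 / 16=245.44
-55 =-55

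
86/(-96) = -43/48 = -0.90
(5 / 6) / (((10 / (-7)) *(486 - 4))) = -7 / 5784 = -0.00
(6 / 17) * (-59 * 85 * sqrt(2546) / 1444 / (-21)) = 295 * sqrt(2546) / 5054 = 2.95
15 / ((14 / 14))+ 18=33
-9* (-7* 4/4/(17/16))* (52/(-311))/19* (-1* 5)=262080/100453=2.61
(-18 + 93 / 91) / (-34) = 1545 / 3094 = 0.50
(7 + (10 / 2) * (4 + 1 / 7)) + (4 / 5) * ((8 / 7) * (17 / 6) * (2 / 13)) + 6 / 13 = 5572 / 195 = 28.57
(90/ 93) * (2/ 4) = 15/ 31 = 0.48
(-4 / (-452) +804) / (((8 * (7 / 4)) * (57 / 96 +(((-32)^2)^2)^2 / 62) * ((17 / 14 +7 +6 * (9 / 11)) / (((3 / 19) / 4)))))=67594632 / 6939456888132964585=0.00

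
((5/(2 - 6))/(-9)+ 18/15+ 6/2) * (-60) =-781/3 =-260.33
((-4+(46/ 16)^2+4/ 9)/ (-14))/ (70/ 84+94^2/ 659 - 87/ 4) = 1787867/ 39901344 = 0.04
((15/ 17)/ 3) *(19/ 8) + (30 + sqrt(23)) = sqrt(23) + 4175/ 136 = 35.49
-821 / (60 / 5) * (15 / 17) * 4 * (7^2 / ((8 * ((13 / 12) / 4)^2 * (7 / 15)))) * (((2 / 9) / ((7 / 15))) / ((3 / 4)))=-78816000 / 2873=-27433.34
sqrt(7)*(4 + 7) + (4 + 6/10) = 23/5 + 11*sqrt(7) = 33.70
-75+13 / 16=-1187 / 16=-74.19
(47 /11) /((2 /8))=188 /11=17.09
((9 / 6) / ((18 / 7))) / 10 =7 / 120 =0.06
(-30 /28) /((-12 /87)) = 435 /56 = 7.77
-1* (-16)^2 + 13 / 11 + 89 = -1824 / 11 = -165.82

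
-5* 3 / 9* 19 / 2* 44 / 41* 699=-486970 / 41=-11877.32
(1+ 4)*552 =2760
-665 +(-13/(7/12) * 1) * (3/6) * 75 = -10505/7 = -1500.71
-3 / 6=-1 / 2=-0.50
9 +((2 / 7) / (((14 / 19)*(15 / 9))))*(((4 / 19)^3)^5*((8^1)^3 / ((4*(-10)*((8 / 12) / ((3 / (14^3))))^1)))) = 9.00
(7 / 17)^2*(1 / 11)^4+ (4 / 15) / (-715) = -1490861 / 4125467775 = -0.00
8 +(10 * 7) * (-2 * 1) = -132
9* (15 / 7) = 135 / 7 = 19.29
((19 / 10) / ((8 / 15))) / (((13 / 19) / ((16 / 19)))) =57 / 13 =4.38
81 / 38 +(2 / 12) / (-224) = 54413 / 25536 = 2.13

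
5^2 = 25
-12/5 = -2.40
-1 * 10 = -10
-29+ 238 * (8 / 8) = 209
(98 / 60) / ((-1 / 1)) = -1.63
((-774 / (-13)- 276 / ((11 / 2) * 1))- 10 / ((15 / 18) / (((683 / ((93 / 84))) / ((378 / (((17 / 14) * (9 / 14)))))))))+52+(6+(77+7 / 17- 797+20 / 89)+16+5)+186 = -151275495296 / 328649321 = -460.29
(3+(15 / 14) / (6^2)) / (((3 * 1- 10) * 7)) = -509 / 8232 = -0.06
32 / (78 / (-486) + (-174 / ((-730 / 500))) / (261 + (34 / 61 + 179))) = 282499488 / 971293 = 290.85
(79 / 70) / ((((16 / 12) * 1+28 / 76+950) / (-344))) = -774516 / 1898645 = -0.41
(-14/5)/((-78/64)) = 448/195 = 2.30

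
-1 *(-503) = 503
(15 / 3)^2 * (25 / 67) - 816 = -54047 / 67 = -806.67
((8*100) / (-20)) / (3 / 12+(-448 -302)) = 160 / 2999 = 0.05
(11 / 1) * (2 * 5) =110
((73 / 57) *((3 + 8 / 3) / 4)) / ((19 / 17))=21097 / 12996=1.62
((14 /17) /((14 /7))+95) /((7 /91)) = 21086 /17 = 1240.35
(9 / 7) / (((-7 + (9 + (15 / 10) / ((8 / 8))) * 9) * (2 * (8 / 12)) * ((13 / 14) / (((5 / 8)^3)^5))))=32958984375 / 3201777860083712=0.00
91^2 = 8281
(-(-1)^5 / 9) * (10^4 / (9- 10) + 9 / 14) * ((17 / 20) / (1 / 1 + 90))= -2379847 / 229320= -10.38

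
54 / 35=1.54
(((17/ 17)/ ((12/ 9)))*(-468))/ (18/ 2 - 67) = 351/ 58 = 6.05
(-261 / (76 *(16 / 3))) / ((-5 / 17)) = 13311 / 6080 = 2.19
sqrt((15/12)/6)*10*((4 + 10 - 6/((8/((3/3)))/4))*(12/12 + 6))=385*sqrt(30)/6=351.46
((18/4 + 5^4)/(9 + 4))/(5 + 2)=1259/182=6.92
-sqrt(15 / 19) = -sqrt(285) / 19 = -0.89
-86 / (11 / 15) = -1290 / 11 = -117.27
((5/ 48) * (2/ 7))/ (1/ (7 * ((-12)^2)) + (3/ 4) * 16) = 30/ 12097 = 0.00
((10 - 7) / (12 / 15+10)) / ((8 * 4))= 0.01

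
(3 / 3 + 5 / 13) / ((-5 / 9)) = -162 / 65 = -2.49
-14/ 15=-0.93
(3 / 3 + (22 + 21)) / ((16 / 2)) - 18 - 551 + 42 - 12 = -533.50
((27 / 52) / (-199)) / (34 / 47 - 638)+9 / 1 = 309943437 / 34438144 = 9.00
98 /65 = 1.51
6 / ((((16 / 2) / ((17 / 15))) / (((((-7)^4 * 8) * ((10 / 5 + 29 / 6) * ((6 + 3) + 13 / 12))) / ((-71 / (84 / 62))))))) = -1417451959 / 66030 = -21466.79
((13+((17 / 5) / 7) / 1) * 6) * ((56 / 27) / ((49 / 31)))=234112 / 2205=106.17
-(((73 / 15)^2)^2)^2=-806460091894081 / 2562890625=-314668.17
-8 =-8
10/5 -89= -87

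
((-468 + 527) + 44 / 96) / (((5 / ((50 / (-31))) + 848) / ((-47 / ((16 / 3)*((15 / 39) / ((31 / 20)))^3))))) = -4389721516063 / 108147200000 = -40.59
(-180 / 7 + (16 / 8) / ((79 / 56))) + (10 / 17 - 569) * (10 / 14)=-4045297 / 9401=-430.30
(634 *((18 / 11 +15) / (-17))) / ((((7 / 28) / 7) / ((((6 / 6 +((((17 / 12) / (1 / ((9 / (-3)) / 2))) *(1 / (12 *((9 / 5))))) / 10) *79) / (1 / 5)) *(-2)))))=23687825 / 612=38705.60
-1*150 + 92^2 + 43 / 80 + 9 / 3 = 665403 / 80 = 8317.54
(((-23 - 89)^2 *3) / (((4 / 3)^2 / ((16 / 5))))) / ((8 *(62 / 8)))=169344 / 155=1092.54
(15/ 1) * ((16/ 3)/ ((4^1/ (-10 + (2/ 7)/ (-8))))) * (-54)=75870/ 7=10838.57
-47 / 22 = -2.14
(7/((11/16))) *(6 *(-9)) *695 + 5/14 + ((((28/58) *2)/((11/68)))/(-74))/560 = -157857037322/413105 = -382123.28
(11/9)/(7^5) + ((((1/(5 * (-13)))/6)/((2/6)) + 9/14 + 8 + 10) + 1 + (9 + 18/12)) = 30.14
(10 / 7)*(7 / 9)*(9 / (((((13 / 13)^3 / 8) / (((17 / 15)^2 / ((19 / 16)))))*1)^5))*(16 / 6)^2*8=70931479522213353192685568 / 2570118220037109375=27598527.95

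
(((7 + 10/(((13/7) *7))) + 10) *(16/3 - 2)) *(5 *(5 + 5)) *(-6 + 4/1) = -5923.08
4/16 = 1/4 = 0.25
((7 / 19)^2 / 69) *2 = 98 / 24909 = 0.00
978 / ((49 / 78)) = 76284 / 49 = 1556.82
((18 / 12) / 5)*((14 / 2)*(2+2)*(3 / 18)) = 7 / 5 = 1.40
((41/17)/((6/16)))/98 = 164/2499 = 0.07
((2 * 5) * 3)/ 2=15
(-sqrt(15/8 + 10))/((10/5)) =-sqrt(190)/8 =-1.72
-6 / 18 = -1 / 3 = -0.33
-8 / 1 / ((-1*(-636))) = -2 / 159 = -0.01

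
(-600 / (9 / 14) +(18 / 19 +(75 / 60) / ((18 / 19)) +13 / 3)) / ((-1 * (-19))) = -1267771 / 25992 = -48.78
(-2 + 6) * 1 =4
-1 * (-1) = 1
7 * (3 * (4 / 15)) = 28 / 5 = 5.60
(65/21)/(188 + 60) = 65/5208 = 0.01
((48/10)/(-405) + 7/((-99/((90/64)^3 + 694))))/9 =-5.48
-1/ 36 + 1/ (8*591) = -391/ 14184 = -0.03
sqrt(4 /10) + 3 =sqrt(10) /5 + 3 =3.63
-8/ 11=-0.73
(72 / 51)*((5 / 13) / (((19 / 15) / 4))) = 7200 / 4199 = 1.71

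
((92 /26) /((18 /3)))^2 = 529 /1521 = 0.35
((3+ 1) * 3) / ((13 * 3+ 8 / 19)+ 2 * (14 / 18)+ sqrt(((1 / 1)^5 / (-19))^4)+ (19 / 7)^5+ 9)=163817829 / 2693504183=0.06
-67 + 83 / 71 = -4674 / 71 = -65.83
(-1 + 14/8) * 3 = 9/4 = 2.25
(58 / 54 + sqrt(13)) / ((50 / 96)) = 464 / 225 + 48*sqrt(13) / 25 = 8.98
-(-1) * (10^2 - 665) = -565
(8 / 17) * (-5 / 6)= -20 / 51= -0.39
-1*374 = -374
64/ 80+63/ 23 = 407/ 115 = 3.54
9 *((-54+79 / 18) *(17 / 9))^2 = 79033.87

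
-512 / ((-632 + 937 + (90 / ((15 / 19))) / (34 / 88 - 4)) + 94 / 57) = -1546752 / 831083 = -1.86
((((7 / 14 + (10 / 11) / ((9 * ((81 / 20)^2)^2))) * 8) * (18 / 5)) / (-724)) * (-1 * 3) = 8529650758 / 142843369185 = 0.06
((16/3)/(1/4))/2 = 32/3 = 10.67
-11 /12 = -0.92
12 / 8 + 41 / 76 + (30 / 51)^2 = 52395 / 21964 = 2.39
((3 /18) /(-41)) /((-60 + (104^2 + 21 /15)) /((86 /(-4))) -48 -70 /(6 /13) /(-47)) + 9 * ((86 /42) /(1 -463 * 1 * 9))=-890353012 /201614876041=-0.00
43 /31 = 1.39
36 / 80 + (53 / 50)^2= 1967 / 1250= 1.57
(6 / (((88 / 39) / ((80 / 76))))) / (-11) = -585 / 2299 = -0.25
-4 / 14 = -2 / 7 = -0.29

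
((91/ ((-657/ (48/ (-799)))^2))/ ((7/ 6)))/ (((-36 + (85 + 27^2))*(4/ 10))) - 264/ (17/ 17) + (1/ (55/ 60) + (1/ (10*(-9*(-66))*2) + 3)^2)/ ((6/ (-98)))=-240283838892482102046389/ 560328891765574219200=-428.83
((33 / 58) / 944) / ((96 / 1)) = 11 / 1752064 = 0.00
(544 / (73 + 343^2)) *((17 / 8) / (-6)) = -289 / 176583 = -0.00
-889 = -889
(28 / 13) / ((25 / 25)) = 28 / 13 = 2.15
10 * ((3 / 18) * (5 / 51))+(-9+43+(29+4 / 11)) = 106916 / 1683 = 63.53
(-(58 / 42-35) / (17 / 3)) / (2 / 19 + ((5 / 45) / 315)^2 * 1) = 15401619450 / 273265973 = 56.36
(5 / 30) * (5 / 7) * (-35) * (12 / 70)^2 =-6 / 49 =-0.12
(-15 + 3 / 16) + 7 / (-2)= -293 / 16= -18.31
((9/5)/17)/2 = 9/170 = 0.05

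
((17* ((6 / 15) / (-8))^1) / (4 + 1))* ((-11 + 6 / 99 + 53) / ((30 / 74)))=-218263 / 12375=-17.64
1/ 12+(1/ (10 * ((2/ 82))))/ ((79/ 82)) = 20567/ 4740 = 4.34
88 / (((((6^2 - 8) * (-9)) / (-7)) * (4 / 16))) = 88 / 9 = 9.78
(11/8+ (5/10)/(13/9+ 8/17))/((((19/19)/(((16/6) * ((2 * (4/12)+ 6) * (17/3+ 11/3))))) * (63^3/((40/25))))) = 490880/282588831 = 0.00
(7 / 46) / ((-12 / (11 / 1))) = -77 / 552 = -0.14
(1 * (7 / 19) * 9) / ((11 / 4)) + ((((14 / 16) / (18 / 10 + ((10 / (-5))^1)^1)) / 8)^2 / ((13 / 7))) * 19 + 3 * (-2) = -19303171 / 11128832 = -1.73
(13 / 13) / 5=1 / 5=0.20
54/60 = 9/10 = 0.90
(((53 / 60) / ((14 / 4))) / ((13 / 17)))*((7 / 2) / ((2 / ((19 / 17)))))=1007 / 1560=0.65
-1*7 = -7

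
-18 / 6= -3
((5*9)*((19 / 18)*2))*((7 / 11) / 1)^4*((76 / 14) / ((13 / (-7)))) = -8667610 / 190333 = -45.54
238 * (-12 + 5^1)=-1666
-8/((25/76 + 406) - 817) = 608/31211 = 0.02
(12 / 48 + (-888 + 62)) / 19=-3303 / 76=-43.46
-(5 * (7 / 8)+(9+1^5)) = -115 / 8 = -14.38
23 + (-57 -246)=-280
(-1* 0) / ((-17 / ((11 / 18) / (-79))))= 0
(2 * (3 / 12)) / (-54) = -1 / 108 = -0.01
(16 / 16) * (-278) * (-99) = 27522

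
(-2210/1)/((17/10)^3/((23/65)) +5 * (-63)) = 10166000/1385131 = 7.34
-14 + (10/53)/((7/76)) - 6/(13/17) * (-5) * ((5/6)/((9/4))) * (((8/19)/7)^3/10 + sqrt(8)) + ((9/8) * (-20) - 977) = -29511519379319/29177404074 + 3400 * sqrt(2)/117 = -970.35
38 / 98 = 0.39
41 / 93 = 0.44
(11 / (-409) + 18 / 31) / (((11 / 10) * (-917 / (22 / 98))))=-10030 / 81386501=-0.00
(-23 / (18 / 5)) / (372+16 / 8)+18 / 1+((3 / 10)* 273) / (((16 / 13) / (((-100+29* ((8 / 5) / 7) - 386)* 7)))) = -150309554389 / 673200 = -223276.22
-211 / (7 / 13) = -2743 / 7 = -391.86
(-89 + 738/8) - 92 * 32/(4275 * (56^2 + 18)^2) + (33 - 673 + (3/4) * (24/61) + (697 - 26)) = 89613937233191/2594115639900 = 34.55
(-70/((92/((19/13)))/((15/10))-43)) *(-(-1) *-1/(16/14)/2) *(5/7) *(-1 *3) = 29925/472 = 63.40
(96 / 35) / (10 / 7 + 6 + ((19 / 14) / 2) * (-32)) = -24 / 125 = -0.19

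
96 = 96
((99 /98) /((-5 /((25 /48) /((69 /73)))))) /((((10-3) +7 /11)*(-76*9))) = 44165 /2072093184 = 0.00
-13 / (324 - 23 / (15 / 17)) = -195 / 4469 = -0.04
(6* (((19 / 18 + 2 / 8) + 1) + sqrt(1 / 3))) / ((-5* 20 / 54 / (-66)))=1782* sqrt(3) / 25 + 24651 / 50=616.48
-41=-41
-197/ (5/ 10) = -394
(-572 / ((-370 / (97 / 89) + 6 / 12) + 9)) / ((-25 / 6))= -221936 / 533475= -0.42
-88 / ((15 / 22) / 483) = -311696 / 5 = -62339.20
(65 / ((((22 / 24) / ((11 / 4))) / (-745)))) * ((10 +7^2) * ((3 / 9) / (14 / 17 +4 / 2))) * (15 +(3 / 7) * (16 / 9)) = -16076761025 / 1008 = -15949167.68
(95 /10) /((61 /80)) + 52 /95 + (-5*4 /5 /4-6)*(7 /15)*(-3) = 132163 /5795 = 22.81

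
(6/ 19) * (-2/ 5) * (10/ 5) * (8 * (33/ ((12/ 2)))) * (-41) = 43296/ 95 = 455.75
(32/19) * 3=96/19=5.05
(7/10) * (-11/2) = -77/20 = -3.85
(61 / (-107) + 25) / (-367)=-2614 / 39269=-0.07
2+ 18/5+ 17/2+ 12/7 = 1107/70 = 15.81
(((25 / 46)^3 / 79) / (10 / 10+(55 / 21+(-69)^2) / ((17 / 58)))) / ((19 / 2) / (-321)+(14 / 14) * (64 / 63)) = 7520428125 / 59328762212815876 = 0.00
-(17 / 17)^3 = -1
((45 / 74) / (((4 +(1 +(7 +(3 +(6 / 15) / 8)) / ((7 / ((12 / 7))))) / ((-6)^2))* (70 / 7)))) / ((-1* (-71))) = 19845 / 94908256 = 0.00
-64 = -64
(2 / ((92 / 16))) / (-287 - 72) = -8 / 8257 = -0.00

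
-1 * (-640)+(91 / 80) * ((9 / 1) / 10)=512819 / 800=641.02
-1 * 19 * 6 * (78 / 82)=-4446 / 41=-108.44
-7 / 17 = -0.41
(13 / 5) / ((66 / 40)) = 52 / 33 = 1.58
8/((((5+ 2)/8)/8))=512/7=73.14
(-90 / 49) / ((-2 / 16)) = 720 / 49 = 14.69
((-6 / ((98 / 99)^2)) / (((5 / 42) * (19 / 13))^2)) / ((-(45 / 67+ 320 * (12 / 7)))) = 153660078 / 417270875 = 0.37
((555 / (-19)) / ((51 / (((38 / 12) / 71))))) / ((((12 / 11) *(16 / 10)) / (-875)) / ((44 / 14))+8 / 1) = -13990625 / 4381062384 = -0.00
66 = 66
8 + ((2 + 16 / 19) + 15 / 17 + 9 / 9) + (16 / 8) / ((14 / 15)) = 33615 / 2261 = 14.87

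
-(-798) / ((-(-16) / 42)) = 8379 / 4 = 2094.75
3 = 3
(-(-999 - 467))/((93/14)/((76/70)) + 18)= 111416/1833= 60.78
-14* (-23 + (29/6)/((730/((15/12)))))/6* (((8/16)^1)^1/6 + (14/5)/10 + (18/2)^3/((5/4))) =31306.63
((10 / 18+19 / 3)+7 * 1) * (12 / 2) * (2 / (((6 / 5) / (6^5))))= 1080000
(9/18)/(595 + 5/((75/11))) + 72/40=160923/89360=1.80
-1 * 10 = -10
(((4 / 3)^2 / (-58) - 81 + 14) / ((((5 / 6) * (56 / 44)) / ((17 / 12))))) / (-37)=654313 / 270396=2.42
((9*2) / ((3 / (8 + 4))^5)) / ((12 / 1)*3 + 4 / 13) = 29952 / 59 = 507.66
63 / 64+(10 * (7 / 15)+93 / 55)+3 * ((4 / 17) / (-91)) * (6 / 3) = 119687017 / 16336320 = 7.33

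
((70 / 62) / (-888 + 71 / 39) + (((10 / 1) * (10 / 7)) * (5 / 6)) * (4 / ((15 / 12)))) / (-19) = -857084135 / 427485009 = -2.00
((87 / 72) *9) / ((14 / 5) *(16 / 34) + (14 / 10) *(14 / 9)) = 66555 / 21392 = 3.11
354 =354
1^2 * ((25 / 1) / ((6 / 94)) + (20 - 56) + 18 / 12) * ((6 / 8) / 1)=2143 / 8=267.88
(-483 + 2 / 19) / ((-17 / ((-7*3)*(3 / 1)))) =-578025 / 323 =-1789.55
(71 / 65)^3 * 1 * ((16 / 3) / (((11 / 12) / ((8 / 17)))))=3.57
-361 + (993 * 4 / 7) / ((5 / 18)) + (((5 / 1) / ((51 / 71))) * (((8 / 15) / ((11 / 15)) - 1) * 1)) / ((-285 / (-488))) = 626186719 / 373065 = 1678.49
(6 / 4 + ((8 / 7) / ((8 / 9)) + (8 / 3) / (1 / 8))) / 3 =1013 / 126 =8.04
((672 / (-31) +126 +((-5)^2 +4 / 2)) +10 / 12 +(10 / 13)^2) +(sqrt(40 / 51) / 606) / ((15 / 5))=sqrt(510) / 46359 +4172789 / 31434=132.75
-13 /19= -0.68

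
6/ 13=0.46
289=289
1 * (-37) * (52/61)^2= -100048/3721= -26.89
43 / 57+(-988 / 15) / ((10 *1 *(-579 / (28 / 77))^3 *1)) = 277729627615379 / 368153226507825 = 0.75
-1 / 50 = -0.02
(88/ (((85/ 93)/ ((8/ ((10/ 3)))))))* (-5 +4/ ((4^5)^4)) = -4218001482052611/ 3650722201600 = -1155.39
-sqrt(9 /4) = -3 /2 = -1.50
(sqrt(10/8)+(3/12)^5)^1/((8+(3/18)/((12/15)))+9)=3/52864+12*sqrt(5)/413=0.07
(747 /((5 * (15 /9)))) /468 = 249 /1300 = 0.19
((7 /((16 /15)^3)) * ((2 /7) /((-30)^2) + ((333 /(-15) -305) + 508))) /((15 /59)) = 33601739 /8192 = 4101.77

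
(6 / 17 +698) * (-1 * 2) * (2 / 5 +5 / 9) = -1020992 / 765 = -1334.63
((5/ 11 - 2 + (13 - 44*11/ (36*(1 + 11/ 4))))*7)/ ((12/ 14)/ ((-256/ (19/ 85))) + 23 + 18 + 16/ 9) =1246008064/ 967595871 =1.29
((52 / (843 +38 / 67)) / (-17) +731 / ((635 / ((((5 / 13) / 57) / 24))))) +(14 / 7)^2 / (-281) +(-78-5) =-50623565151803747 / 609793626891384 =-83.02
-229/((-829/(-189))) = -43281/829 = -52.21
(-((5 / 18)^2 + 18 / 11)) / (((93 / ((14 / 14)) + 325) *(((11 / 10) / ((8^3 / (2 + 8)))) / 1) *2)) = -195424 / 2048409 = -0.10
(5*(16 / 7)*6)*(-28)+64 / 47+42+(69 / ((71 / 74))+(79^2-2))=14797183 / 3337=4434.28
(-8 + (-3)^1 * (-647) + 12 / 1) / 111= 1945 / 111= 17.52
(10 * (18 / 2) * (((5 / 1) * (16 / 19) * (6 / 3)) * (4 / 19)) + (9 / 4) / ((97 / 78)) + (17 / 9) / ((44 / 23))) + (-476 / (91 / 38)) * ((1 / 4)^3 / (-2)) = 118187943109 / 721070064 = 163.91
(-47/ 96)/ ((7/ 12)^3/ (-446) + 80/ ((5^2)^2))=-47164500/ 12288133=-3.84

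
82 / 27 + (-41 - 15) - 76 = -3482 / 27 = -128.96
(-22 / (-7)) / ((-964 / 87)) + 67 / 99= 131315 / 334026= 0.39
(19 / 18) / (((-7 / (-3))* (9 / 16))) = 152 / 189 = 0.80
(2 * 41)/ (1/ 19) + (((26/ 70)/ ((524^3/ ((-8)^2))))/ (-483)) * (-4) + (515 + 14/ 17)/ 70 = 404533673348537/ 258427052814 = 1565.37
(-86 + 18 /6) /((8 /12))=-249 /2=-124.50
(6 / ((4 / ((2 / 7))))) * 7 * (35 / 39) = 35 / 13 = 2.69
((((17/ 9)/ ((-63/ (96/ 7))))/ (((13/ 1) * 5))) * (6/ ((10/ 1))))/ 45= -544/ 6449625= -0.00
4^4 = 256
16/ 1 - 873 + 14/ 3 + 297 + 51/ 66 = -36601/ 66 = -554.56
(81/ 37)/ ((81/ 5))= 5/ 37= 0.14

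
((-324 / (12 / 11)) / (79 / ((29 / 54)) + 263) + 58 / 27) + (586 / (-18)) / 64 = 18809605 / 20551104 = 0.92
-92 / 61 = -1.51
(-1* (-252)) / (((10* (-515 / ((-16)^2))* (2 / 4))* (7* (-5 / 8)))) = 73728 / 12875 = 5.73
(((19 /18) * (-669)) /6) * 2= -4237 /18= -235.39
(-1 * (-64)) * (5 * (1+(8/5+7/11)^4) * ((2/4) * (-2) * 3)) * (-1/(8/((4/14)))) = 11425788768/12810875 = 891.88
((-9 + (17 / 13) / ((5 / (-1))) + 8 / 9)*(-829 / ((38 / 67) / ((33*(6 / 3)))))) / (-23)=-2992545754 / 85215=-35117.59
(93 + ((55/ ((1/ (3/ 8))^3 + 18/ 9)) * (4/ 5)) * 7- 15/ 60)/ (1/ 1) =121625/ 1132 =107.44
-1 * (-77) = 77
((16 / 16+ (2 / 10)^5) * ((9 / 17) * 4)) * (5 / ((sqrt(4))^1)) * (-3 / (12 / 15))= -42201 / 2125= -19.86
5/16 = 0.31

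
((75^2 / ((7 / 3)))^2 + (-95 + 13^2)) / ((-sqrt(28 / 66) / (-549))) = 156338318799 * sqrt(462) / 686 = 4898490943.93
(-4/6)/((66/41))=-41/99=-0.41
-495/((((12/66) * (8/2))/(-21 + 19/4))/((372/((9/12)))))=10971675/2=5485837.50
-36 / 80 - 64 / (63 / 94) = -120887 / 1260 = -95.94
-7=-7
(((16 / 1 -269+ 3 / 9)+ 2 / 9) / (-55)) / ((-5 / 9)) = -2272 / 275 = -8.26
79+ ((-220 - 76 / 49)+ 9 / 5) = -34484 / 245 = -140.75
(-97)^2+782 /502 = 2362050 /251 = 9410.56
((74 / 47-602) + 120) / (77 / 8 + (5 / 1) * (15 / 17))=-3070880 / 89723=-34.23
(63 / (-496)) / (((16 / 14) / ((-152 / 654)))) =2793 / 108128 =0.03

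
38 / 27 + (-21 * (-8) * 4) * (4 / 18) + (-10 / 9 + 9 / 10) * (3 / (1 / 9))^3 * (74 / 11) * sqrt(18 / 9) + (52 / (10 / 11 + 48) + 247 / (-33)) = 11530085 / 79893 - 1537461 * sqrt(2) / 55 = -39388.38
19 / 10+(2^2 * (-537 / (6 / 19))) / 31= -67431 / 310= -217.52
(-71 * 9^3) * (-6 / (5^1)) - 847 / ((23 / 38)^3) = 3546127598 / 60835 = 58290.91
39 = 39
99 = 99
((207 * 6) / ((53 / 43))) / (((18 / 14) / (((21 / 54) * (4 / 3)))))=193844 / 477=406.38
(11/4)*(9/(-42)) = -33/56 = -0.59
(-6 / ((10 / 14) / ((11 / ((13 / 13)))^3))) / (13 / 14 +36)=-71148 / 235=-302.76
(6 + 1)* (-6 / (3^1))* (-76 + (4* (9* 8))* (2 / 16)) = 560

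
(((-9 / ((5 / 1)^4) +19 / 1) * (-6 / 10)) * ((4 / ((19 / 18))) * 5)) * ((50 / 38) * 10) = -5126112 / 1805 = -2839.95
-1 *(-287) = 287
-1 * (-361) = 361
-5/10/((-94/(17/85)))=1/940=0.00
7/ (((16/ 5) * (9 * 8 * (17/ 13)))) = 0.02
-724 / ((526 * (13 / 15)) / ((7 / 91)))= -5430 / 44447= -0.12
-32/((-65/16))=512/65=7.88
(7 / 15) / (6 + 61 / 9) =21 / 575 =0.04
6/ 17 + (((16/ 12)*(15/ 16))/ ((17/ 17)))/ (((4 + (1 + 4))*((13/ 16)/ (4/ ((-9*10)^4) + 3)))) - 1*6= -8375116483/ 1631228625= -5.13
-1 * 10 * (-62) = 620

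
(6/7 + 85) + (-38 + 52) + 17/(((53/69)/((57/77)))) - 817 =-2859799/4081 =-700.76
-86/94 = -43/47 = -0.91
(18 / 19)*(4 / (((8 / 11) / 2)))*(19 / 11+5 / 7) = 3384 / 133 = 25.44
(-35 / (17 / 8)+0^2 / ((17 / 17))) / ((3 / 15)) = -1400 / 17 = -82.35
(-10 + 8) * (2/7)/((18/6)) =-4/21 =-0.19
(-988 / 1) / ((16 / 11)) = -2717 / 4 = -679.25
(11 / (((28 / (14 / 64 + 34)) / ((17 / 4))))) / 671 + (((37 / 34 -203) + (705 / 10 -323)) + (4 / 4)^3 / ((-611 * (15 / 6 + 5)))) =-15475604339141 / 34062712320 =-454.33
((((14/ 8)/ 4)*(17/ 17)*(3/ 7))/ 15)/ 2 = 1/ 160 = 0.01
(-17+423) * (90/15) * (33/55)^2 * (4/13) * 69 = 6051024/325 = 18618.54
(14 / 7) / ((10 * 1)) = 1 / 5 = 0.20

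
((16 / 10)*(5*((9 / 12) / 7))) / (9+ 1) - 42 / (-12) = 251 / 70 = 3.59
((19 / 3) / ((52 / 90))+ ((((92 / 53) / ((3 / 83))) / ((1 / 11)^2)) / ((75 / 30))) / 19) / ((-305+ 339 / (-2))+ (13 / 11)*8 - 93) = -0.24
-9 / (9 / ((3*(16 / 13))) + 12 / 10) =-240 / 97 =-2.47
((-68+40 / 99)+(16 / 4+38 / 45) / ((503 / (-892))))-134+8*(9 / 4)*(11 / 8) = -61561343 / 331980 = -185.44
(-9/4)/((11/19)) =-171/44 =-3.89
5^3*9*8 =9000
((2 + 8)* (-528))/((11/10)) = -4800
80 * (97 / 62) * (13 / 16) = 101.69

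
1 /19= 0.05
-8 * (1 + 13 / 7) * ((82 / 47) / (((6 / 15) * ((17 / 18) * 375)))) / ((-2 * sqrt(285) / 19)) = 1312 * sqrt(285) / 139825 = 0.16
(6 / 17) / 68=3 / 578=0.01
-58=-58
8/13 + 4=60/13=4.62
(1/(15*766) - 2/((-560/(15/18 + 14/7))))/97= 2189/20804560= 0.00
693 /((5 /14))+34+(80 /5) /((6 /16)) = 30256 /15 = 2017.07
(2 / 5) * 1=0.40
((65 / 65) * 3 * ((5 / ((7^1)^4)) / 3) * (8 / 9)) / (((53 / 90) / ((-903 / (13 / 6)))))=-309600 / 236327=-1.31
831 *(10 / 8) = 4155 / 4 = 1038.75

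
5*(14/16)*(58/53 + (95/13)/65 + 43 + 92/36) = 131937785/644904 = 204.59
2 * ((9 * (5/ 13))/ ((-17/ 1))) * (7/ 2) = -315/ 221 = -1.43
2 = 2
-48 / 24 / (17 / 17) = -2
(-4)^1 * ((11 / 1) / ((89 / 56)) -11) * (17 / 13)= 21.33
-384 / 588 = -32 / 49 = -0.65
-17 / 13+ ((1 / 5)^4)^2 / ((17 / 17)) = -6640612 / 5078125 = -1.31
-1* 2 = -2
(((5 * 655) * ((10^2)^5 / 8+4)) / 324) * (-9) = -341145834425 / 3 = -113715278141.67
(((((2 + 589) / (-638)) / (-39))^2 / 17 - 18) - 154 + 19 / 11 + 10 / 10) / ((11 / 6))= -593861463885 / 6431905766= -92.33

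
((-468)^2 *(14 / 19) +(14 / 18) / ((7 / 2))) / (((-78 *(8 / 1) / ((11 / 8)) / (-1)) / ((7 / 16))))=1062486887 / 6829056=155.58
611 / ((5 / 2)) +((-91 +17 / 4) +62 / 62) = 3173 / 20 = 158.65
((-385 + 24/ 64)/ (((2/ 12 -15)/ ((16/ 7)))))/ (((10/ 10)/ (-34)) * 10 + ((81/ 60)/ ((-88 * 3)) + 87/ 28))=1104766080/ 52339921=21.11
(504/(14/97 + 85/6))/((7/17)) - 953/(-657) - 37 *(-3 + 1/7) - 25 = 6423509636/38305071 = 167.69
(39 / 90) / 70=0.01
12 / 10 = 6 / 5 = 1.20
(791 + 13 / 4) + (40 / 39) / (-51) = 6318893 / 7956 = 794.23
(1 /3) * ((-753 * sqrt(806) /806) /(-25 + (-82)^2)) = -0.00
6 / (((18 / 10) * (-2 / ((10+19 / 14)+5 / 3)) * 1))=-2735 / 126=-21.71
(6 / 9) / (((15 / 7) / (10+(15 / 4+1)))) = 413 / 90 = 4.59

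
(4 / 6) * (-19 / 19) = -2 / 3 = -0.67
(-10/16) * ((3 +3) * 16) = -60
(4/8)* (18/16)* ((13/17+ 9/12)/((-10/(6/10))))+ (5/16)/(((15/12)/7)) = 92419/54400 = 1.70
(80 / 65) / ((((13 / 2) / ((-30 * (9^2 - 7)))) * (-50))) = 7104 / 845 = 8.41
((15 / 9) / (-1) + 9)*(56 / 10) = 616 / 15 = 41.07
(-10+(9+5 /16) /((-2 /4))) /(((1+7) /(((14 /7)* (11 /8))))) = -2519 /256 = -9.84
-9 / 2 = -4.50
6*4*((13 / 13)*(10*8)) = 1920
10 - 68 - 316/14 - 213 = -2055/7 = -293.57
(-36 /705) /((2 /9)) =-54 /235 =-0.23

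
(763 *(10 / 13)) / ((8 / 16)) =15260 / 13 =1173.85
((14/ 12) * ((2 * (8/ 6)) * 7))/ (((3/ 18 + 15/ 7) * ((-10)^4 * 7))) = 49/ 363750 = 0.00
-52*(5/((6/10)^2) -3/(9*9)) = -19448/27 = -720.30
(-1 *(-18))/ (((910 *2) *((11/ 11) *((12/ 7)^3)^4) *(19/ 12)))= 1977326743/ 203914519511040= 0.00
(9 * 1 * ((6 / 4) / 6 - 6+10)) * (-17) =-2601 / 4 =-650.25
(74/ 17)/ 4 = 37/ 34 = 1.09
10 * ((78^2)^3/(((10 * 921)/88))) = 6605854953984/307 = 21517442846.85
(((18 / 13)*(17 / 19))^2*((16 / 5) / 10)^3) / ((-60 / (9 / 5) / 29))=-1042730496 / 23831640625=-0.04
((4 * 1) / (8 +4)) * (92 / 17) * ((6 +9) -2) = 1196 / 51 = 23.45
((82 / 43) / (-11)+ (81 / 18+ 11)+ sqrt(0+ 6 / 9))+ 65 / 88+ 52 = sqrt(6) / 3+ 257559 / 3784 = 68.88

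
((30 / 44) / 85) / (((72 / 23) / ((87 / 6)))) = 667 / 17952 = 0.04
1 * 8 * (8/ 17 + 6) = 880/ 17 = 51.76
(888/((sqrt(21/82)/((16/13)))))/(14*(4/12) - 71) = -14208*sqrt(1722)/18109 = -32.56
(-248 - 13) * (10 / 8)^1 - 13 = -1357 / 4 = -339.25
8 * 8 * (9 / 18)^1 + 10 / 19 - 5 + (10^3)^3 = 19000000523 / 19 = 1000000027.53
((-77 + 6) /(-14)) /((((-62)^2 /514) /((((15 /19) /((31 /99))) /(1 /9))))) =243871155 /15848812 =15.39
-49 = -49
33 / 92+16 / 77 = 4013 / 7084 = 0.57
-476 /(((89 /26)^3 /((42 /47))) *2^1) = -175689696 /33133543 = -5.30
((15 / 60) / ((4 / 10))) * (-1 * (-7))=35 / 8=4.38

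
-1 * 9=-9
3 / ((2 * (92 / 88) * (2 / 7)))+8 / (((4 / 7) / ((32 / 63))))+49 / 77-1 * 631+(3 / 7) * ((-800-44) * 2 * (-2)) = 26414951 / 31878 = 828.63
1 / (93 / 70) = 70 / 93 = 0.75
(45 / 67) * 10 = 450 / 67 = 6.72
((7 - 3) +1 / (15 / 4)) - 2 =34 / 15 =2.27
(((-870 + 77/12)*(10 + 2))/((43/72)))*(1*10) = -173520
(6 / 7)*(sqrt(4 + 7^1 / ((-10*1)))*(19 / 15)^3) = 6859*sqrt(330) / 39375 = 3.16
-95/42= -2.26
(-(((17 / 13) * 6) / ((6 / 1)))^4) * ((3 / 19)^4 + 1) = -2.93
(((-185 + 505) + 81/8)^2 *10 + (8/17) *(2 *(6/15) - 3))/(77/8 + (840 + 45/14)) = 20750251263/16238060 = 1277.88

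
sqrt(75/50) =sqrt(6)/2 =1.22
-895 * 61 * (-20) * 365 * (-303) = -120758680500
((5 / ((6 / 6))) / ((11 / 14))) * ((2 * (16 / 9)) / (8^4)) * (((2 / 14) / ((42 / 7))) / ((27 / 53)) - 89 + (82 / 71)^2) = -2504378885 / 5174243712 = -0.48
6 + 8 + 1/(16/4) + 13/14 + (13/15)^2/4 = 24202/1575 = 15.37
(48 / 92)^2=144 / 529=0.27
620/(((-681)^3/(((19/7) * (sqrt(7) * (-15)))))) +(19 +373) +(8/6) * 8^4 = 58900 * sqrt(7)/736916229 +17560/3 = 5853.33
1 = 1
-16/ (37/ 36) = -15.57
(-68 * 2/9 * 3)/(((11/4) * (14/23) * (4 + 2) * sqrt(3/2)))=-3128 * sqrt(6)/2079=-3.69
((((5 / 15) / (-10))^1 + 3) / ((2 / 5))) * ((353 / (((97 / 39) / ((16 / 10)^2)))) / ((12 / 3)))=1633684 / 2425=673.68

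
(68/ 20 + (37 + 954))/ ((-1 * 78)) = -2486/ 195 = -12.75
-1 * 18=-18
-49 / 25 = -1.96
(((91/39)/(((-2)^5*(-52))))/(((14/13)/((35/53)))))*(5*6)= 175/6784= 0.03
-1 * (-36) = 36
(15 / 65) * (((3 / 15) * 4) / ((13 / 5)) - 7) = -261 / 169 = -1.54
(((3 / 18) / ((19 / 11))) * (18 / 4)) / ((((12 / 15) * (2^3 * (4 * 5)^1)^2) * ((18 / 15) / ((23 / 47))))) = 253 / 29261824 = 0.00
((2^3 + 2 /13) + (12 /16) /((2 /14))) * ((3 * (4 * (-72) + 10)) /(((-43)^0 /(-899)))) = 261293451 /26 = 10049748.12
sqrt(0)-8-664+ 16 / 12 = -2012 / 3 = -670.67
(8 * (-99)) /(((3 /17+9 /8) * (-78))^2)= -406912 /5294601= -0.08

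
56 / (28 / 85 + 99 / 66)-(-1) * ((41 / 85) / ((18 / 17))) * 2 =31.52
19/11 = 1.73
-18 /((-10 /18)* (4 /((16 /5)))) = 648 /25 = 25.92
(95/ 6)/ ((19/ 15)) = 25/ 2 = 12.50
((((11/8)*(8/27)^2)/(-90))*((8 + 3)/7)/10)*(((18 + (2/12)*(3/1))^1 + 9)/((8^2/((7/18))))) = -1331/37791360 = -0.00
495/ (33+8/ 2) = 495/ 37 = 13.38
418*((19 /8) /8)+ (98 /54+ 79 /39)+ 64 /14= 10418123 /78624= 132.51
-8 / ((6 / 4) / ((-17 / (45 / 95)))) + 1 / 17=87883 / 459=191.47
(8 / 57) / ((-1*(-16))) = 1 / 114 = 0.01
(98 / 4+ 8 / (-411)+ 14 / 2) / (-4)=-25877 / 3288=-7.87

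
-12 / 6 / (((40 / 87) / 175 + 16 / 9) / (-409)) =3736215 / 8132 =459.45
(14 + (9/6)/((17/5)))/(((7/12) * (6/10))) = 4910/119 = 41.26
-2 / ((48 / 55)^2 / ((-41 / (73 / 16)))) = 124025 / 5256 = 23.60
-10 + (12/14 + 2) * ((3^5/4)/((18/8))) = 470/7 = 67.14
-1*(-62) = 62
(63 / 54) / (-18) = -7 / 108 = -0.06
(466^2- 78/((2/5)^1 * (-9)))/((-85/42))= -9121462/85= -107311.32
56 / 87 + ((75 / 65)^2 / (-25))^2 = 1606463 / 2484807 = 0.65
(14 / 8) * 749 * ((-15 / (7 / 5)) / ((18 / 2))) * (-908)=4250575 / 3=1416858.33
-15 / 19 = -0.79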